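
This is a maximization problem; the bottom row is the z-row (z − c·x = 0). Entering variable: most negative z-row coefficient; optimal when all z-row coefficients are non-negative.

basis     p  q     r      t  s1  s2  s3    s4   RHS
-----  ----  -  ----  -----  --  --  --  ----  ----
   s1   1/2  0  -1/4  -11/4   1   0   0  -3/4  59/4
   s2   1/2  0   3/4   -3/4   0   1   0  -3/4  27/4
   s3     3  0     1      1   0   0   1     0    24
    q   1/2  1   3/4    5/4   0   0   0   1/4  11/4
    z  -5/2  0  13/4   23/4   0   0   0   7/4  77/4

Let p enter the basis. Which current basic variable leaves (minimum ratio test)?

q

Column p entries and ratios — s1: (59/4)/(1/2) = 59/2; s2: (27/4)/(1/2) = 27/2; s3: 24/3 = 8; q: (11/4)/(1/2) = 11/2.
Smallest ratio is 11/2 in the row of q, so q leaves.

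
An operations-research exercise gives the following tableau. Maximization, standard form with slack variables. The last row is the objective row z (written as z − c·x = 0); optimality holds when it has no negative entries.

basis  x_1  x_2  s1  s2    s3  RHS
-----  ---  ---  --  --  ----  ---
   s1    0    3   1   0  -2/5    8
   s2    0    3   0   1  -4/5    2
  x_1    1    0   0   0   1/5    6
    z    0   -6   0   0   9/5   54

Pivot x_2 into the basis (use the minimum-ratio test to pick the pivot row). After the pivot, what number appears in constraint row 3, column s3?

1/5

Ratio test on column x_2 — row 1: 8/3 = 8/3; row 2: 2/3 = 2/3; row 3: entry 0 ≤ 0. Minimum is 2/3 at row 2 (s2 leaves); pivot element 3.
Divide row 2 by 3; eliminate column x_2 from the other rows.
Row 3 update in column s3: 1/5 − 0·(-4/15) = 1/5.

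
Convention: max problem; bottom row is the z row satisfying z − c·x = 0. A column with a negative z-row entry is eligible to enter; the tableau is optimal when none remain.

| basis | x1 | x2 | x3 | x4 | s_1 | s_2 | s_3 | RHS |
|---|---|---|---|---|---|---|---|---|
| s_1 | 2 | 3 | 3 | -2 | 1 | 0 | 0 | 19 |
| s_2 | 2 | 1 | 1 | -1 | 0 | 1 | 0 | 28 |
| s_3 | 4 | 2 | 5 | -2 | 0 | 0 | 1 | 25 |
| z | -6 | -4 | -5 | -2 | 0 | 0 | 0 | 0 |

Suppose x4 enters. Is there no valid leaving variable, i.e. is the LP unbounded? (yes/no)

Every constraint-row entry in column x4 is ≤ 0, so increasing x4 is unbounded.

yes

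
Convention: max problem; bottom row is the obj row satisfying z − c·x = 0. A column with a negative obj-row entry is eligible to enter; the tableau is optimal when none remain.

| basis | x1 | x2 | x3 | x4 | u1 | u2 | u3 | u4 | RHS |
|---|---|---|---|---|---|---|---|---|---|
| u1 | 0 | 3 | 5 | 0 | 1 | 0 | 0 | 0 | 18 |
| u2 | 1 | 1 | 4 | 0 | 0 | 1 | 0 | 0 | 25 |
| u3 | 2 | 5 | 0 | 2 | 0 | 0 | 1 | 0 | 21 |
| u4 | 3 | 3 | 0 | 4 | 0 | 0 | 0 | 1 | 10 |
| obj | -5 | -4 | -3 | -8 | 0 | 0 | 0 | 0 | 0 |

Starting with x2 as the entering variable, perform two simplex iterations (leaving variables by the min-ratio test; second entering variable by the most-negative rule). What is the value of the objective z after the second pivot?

Ratio test on column x2 — row 1: 18/3 = 6; row 2: 25/1 = 25; row 3: 21/5 = 21/5; row 4: 10/3 = 10/3. Minimum is 10/3 at row 4 (u4 leaves); pivot element 3.
Pivot on row 4; the obj-row RHS becomes 0 − (-4)·(10/3) = 40/3.
Next entering variable (most negative obj-row entry -3): x3.
Ratio test on column x3 — row 1: 8/5 = 8/5; row 2: (65/3)/4 = 65/12; row 3: entry 0 ≤ 0; row 4: entry 0 ≤ 0. Minimum is 8/5 at row 1 (u1 leaves); pivot element 5.
After the second pivot the obj-row RHS is 40/3 − (-3)·(8/5) = 272/15.

272/15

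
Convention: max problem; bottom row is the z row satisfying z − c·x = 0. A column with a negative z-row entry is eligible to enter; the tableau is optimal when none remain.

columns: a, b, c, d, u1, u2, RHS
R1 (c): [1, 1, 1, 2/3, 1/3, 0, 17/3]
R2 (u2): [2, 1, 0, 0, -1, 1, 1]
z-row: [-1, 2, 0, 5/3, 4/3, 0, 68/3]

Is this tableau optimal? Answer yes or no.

no

The z-row has a negative entry -1 in column a, so it is not optimal.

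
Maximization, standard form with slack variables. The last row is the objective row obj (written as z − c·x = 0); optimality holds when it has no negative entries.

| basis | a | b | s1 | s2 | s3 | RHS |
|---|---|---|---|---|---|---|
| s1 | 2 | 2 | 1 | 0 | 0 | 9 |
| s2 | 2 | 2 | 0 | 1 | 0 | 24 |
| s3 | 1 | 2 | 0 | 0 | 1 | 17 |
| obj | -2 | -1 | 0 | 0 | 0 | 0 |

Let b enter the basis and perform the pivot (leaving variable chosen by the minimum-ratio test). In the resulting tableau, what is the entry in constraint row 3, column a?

-1

Ratio test on column b — row 1: 9/2 = 9/2; row 2: 24/2 = 12; row 3: 17/2 = 17/2. Minimum is 9/2 at row 1 (s1 leaves); pivot element 2.
Divide row 1 by 2; eliminate column b from the other rows.
Row 3 update in column a: 1 − 2·1 = -1.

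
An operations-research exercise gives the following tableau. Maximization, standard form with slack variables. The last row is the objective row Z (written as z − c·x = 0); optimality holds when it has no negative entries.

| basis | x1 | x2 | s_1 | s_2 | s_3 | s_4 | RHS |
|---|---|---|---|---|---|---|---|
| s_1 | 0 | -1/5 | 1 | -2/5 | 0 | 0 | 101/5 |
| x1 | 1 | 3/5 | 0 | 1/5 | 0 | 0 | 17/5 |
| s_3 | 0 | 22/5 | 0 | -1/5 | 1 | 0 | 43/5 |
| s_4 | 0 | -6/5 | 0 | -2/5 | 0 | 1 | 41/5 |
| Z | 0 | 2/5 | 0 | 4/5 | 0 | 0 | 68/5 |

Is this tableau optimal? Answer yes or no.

yes

Every Z-row coefficient is ≥ 0, so the tableau is optimal.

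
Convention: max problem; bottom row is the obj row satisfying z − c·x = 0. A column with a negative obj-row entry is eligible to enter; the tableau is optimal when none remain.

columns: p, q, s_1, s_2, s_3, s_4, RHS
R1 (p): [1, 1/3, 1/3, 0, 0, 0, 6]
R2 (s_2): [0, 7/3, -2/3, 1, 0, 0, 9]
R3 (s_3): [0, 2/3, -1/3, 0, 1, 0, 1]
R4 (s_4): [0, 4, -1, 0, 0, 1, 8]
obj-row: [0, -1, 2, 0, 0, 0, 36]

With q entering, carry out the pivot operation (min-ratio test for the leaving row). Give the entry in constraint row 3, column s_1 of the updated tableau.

Ratio test on column q — row 1: 6/(1/3) = 18; row 2: 9/(7/3) = 27/7; row 3: 1/(2/3) = 3/2; row 4: 8/4 = 2. Minimum is 3/2 at row 3 (s_3 leaves); pivot element 2/3.
Divide row 3 by 2/3; eliminate column q from the other rows.
In the new row 3, the s_1 entry is the old entry divided by the pivot: (-1/3)/(2/3) = -1/2.

-1/2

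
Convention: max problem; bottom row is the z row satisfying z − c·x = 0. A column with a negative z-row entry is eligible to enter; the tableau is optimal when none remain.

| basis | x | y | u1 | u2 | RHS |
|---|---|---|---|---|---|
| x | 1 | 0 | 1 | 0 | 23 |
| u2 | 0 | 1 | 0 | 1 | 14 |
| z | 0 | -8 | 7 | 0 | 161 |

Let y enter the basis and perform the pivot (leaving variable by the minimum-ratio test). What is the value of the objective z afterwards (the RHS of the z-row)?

Ratio test on column y — row 1: entry 0 ≤ 0; row 2: 14/1 = 14. Minimum is 14 at row 2 (u2 leaves); pivot element 1.
Pivot on row 2; the z-row RHS becomes 161 − (-8)·14 = 273.

273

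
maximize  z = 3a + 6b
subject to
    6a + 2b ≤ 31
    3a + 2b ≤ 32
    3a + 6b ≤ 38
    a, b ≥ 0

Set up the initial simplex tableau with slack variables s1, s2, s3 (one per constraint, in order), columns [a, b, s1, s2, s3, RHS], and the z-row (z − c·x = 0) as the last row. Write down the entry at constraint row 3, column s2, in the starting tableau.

0

Slack s2 belongs to constraint 2; its column is the unit vector e_2, so the entry in row 3 is 0.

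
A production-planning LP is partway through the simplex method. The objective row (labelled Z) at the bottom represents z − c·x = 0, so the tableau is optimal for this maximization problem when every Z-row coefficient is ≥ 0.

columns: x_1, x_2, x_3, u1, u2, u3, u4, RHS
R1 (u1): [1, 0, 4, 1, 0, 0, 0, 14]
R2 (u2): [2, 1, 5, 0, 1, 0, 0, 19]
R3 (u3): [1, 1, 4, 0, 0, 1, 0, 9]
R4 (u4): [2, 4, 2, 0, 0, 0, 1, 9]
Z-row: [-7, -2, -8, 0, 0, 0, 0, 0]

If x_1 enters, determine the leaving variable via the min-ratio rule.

Column x_1 entries and ratios — u1: 14/1 = 14; u2: 19/2 = 19/2; u3: 9/1 = 9; u4: 9/2 = 9/2.
Smallest ratio is 9/2 in the row of u4, so u4 leaves.

u4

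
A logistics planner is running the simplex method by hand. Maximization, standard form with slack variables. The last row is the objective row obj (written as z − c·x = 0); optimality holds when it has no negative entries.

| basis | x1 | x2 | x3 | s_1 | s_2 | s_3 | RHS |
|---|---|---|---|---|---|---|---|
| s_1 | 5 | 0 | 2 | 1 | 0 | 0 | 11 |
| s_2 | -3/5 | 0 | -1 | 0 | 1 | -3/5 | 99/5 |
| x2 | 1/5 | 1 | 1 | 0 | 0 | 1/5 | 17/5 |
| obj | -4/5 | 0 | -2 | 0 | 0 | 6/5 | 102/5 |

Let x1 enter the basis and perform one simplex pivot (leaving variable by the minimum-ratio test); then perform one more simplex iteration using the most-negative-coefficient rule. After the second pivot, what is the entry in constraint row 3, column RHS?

74/23

Ratio test on column x1 — row 1: 11/5 = 11/5; row 2: entry -3/5 ≤ 0; row 3: (17/5)/(1/5) = 17. Minimum is 11/5 at row 1 (s_1 leaves); pivot element 5.
Divide row 1 by 5; eliminate column x1 from the other rows.
Second iteration: most negative obj-row entry is -42/25 in column x3, so x3 enters.
Ratio test on column x3 — row 1: (11/5)/(2/5) = 11/2; row 2: entry -19/25 ≤ 0; row 3: (74/25)/(23/25) = 74/23. Minimum is 74/23 at row 3 (x2 leaves); pivot element 23/25.
Divide row 3 by 23/25; eliminate column x3 from the other rows.
After both pivots, the entry at constraint row 3, column RHS is 74/23.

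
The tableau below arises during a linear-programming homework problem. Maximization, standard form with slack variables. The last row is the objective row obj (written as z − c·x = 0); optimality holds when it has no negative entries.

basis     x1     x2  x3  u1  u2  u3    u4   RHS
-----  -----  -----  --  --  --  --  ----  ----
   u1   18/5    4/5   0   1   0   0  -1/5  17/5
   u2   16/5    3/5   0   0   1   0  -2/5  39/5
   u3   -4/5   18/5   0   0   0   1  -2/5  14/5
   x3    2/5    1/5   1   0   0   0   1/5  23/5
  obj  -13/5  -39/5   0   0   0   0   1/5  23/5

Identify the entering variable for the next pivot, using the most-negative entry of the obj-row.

x2

Negative obj-row entries: x1: -13/5, x2: -39/5.
The most negative is -39/5 in column x2, so x2 enters.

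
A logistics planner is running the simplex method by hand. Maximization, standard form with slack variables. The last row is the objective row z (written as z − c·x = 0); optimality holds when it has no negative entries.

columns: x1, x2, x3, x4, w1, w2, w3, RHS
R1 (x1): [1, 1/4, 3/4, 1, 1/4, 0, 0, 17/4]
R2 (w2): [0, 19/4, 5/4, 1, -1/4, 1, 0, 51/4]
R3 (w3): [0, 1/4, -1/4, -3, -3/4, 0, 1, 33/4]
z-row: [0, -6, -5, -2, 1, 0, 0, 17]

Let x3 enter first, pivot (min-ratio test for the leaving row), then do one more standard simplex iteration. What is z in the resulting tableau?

51

Ratio test on column x3 — row 1: (17/4)/(3/4) = 17/3; row 2: (51/4)/(5/4) = 51/5; row 3: entry -1/4 ≤ 0. Minimum is 17/3 at row 1 (x1 leaves); pivot element 3/4.
Pivot on row 1; the z-row RHS becomes 17 − (-5)·(17/3) = 136/3.
Next entering variable (most negative z-row entry -13/3): x2.
Ratio test on column x2 — row 1: (17/3)/(1/3) = 17; row 2: (17/3)/(13/3) = 17/13; row 3: (29/3)/(1/3) = 29. Minimum is 17/13 at row 2 (w2 leaves); pivot element 13/3.
After the second pivot the z-row RHS is 136/3 − (-13/3)·(17/13) = 51.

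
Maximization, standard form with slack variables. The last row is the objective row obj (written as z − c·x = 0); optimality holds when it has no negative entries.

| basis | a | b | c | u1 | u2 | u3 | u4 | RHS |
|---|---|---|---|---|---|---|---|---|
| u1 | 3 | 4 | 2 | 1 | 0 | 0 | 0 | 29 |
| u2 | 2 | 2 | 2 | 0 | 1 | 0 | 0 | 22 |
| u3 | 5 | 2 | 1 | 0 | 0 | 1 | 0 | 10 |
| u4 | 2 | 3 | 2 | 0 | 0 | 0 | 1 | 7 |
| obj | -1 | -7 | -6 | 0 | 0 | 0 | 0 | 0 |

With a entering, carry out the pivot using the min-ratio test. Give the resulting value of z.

2

Ratio test on column a — row 1: 29/3 = 29/3; row 2: 22/2 = 11; row 3: 10/5 = 2; row 4: 7/2 = 7/2. Minimum is 2 at row 3 (u3 leaves); pivot element 5.
Pivot on row 3; the obj-row RHS becomes 0 − (-1)·2 = 2.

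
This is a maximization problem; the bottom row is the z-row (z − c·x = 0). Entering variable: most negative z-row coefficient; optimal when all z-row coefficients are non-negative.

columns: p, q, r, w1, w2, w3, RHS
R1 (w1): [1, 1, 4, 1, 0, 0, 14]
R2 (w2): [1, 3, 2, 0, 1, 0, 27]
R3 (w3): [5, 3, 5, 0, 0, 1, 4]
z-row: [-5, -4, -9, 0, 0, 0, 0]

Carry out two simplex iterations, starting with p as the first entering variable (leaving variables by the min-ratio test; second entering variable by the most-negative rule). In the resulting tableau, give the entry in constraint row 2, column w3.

-2/5

Ratio test on column p — row 1: 14/1 = 14; row 2: 27/1 = 27; row 3: 4/5 = 4/5. Minimum is 4/5 at row 3 (w3 leaves); pivot element 5.
Divide row 3 by 5; eliminate column p from the other rows.
Second iteration: most negative z-row entry is -4 in column r, so r enters.
Ratio test on column r — row 1: (66/5)/3 = 22/5; row 2: (131/5)/1 = 131/5; row 3: (4/5)/1 = 4/5. Minimum is 4/5 at row 3 (p leaves); pivot element 1.
Divide row 3 by 1; eliminate column r from the other rows.
After both pivots, the entry at constraint row 2, column w3 is -2/5.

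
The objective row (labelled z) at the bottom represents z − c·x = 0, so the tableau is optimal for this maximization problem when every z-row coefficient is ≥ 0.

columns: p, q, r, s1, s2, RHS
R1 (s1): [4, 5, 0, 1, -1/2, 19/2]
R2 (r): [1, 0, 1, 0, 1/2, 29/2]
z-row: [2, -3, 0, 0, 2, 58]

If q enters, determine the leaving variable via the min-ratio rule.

Column q entries and ratios — s1: (19/2)/5 = 19/10; r: 0 ≤ 0, skip.
Smallest ratio is 19/10 in the row of s1, so s1 leaves.

s1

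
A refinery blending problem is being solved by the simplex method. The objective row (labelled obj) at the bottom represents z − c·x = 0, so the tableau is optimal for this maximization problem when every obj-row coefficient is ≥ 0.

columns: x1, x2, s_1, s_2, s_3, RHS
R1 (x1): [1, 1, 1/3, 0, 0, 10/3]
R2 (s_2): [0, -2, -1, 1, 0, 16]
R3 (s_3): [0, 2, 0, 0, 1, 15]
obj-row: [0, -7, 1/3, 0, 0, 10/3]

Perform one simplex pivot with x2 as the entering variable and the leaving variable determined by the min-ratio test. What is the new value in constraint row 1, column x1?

Ratio test on column x2 — row 1: (10/3)/1 = 10/3; row 2: entry -2 ≤ 0; row 3: 15/2 = 15/2. Minimum is 10/3 at row 1 (x1 leaves); pivot element 1.
Divide row 1 by 1; eliminate column x2 from the other rows.
In the new row 1, the x1 entry is the old entry divided by the pivot: 1/1 = 1.

1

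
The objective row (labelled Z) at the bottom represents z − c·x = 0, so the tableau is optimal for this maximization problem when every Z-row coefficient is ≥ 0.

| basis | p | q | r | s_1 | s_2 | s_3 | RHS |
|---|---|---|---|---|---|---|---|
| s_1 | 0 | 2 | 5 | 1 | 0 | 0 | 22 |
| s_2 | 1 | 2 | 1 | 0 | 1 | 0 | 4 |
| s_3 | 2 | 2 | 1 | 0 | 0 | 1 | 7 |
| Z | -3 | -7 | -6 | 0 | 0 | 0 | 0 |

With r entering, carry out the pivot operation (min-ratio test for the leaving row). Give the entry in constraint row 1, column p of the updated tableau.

Ratio test on column r — row 1: 22/5 = 22/5; row 2: 4/1 = 4; row 3: 7/1 = 7. Minimum is 4 at row 2 (s_2 leaves); pivot element 1.
Divide row 2 by 1; eliminate column r from the other rows.
Row 1 update in column p: 0 − 5·1 = -5.

-5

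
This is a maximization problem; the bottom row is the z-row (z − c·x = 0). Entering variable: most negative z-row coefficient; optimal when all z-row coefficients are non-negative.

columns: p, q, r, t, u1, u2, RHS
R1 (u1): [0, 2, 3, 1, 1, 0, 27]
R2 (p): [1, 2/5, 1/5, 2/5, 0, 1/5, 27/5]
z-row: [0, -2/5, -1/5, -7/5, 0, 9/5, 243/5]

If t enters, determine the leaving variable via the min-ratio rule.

p

Column t entries and ratios — u1: 27/1 = 27; p: (27/5)/(2/5) = 27/2.
Smallest ratio is 27/2 in the row of p, so p leaves.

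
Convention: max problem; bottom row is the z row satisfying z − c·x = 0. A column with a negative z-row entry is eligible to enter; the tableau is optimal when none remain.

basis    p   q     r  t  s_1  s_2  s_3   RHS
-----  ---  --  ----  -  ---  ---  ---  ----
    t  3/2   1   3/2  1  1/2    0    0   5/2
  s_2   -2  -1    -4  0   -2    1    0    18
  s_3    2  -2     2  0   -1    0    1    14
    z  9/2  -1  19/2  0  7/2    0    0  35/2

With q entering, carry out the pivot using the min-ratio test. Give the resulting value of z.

20

Ratio test on column q — row 1: (5/2)/1 = 5/2; row 2: entry -1 ≤ 0; row 3: entry -2 ≤ 0. Minimum is 5/2 at row 1 (t leaves); pivot element 1.
Pivot on row 1; the z-row RHS becomes 35/2 − (-1)·(5/2) = 20.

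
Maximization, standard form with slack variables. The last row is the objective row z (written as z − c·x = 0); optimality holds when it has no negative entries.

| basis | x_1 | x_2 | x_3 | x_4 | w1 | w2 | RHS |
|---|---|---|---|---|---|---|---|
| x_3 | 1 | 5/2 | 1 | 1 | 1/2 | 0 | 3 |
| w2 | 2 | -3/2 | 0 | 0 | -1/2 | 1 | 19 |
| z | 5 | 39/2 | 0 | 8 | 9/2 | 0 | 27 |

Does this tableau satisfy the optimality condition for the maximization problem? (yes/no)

Every z-row coefficient is ≥ 0, so the tableau is optimal.

yes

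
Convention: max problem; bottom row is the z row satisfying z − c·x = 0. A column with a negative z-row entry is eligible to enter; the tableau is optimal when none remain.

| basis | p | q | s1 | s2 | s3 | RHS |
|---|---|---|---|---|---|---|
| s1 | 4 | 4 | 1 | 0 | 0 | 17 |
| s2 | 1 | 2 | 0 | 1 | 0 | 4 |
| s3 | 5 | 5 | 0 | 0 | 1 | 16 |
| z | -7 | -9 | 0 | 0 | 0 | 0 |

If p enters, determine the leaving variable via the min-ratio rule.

Column p entries and ratios — s1: 17/4 = 17/4; s2: 4/1 = 4; s3: 16/5 = 16/5.
Smallest ratio is 16/5 in the row of s3, so s3 leaves.

s3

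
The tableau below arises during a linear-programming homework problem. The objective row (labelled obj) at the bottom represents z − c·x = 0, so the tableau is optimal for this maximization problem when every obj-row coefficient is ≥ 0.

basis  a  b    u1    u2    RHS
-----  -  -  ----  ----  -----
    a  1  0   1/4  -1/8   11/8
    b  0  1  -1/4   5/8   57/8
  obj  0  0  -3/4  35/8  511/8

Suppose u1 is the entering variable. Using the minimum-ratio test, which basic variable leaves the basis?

Column u1 entries and ratios — a: (11/8)/(1/4) = 11/2; b: -1/4 ≤ 0, skip.
Smallest ratio is 11/2 in the row of a, so a leaves.

a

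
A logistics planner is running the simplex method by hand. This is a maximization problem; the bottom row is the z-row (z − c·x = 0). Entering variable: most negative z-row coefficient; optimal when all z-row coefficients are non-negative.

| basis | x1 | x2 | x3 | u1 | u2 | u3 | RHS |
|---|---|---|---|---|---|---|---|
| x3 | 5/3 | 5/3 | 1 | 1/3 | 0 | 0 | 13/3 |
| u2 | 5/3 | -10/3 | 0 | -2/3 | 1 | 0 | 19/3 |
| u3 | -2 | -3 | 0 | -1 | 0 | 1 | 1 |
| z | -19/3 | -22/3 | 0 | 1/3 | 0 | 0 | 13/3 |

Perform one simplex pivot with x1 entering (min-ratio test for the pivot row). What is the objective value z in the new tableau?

104/5

Ratio test on column x1 — row 1: (13/3)/(5/3) = 13/5; row 2: (19/3)/(5/3) = 19/5; row 3: entry -2 ≤ 0. Minimum is 13/5 at row 1 (x3 leaves); pivot element 5/3.
Pivot on row 1; the z-row RHS becomes 13/3 − (-19/3)·(13/5) = 104/5.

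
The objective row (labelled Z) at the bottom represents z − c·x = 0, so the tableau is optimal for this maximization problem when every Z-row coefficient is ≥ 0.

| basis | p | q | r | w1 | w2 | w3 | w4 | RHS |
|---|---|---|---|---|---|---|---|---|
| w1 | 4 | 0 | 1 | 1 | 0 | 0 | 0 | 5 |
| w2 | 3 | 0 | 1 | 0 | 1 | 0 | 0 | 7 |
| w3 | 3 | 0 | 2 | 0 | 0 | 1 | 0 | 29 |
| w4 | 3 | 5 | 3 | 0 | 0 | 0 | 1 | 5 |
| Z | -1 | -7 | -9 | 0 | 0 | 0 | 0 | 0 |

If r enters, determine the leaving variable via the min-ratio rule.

w4

Column r entries and ratios — w1: 5/1 = 5; w2: 7/1 = 7; w3: 29/2 = 29/2; w4: 5/3 = 5/3.
Smallest ratio is 5/3 in the row of w4, so w4 leaves.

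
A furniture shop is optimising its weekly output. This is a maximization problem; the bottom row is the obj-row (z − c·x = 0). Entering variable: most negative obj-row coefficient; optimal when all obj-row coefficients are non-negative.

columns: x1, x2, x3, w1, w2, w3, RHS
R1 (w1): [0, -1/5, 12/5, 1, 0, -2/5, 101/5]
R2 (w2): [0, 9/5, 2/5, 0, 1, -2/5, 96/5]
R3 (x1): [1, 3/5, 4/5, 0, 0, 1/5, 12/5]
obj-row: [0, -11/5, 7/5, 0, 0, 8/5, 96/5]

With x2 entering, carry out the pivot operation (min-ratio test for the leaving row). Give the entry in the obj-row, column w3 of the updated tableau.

7/3

Ratio test on column x2 — row 1: entry -1/5 ≤ 0; row 2: (96/5)/(9/5) = 32/3; row 3: (12/5)/(3/5) = 4. Minimum is 4 at row 3 (x1 leaves); pivot element 3/5.
Divide row 3 by 3/5; eliminate column x2 from the other rows.
obj-row update in column w3: 8/5 − (-11/5)·(1/3) = 7/3.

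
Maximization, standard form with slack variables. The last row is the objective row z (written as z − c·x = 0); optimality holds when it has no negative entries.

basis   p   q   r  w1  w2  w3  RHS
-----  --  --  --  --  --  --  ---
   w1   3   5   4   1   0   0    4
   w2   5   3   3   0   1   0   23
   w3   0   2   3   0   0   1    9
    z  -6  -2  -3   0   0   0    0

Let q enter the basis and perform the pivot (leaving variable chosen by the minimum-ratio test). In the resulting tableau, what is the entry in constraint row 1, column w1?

Ratio test on column q — row 1: 4/5 = 4/5; row 2: 23/3 = 23/3; row 3: 9/2 = 9/2. Minimum is 4/5 at row 1 (w1 leaves); pivot element 5.
Divide row 1 by 5; eliminate column q from the other rows.
In the new row 1, the w1 entry is the old entry divided by the pivot: 1/5 = 1/5.

1/5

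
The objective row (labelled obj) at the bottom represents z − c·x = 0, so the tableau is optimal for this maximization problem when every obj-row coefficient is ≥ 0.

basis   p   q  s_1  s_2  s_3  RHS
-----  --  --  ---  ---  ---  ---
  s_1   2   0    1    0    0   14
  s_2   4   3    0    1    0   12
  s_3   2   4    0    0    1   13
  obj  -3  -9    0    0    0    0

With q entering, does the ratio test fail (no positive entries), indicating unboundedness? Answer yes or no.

Column q has positive entries in row(s) 2, 3, so the ratio test bounds it — not unbounded.

no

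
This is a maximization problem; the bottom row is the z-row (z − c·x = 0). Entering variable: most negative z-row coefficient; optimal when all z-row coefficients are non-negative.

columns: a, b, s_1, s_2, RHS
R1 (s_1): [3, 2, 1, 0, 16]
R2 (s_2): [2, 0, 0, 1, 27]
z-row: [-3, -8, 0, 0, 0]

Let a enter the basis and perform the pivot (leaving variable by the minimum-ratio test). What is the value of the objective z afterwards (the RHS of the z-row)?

16

Ratio test on column a — row 1: 16/3 = 16/3; row 2: 27/2 = 27/2. Minimum is 16/3 at row 1 (s_1 leaves); pivot element 3.
Pivot on row 1; the z-row RHS becomes 0 − (-3)·(16/3) = 16.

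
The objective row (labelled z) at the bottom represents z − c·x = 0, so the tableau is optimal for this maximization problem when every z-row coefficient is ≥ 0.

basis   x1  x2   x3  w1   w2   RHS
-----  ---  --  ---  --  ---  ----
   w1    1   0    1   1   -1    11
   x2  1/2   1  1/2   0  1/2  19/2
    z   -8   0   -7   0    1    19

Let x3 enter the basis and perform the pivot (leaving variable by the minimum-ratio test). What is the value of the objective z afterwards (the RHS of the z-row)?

Ratio test on column x3 — row 1: 11/1 = 11; row 2: (19/2)/(1/2) = 19. Minimum is 11 at row 1 (w1 leaves); pivot element 1.
Pivot on row 1; the z-row RHS becomes 19 − (-7)·11 = 96.

96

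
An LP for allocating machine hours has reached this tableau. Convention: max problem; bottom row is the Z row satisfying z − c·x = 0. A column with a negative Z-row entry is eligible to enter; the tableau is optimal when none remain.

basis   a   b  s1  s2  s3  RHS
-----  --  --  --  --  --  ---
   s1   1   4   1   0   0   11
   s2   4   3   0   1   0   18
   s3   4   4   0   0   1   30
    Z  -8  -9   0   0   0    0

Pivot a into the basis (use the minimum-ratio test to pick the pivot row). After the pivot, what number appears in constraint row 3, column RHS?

Ratio test on column a — row 1: 11/1 = 11; row 2: 18/4 = 9/2; row 3: 30/4 = 15/2. Minimum is 9/2 at row 2 (s2 leaves); pivot element 4.
Divide row 2 by 4; eliminate column a from the other rows.
Row 3 update in column RHS: 30 − 4·(9/2) = 12.

12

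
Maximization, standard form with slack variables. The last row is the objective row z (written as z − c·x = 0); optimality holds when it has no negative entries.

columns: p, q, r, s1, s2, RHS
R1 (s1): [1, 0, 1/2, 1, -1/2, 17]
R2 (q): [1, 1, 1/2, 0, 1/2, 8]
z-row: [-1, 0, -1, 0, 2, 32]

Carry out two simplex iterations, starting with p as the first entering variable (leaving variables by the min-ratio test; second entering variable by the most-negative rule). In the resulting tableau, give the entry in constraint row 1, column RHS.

9

Ratio test on column p — row 1: 17/1 = 17; row 2: 8/1 = 8. Minimum is 8 at row 2 (q leaves); pivot element 1.
Divide row 2 by 1; eliminate column p from the other rows.
Second iteration: most negative z-row entry is -1/2 in column r, so r enters.
Ratio test on column r — row 1: entry 0 ≤ 0; row 2: 8/(1/2) = 16. Minimum is 16 at row 2 (p leaves); pivot element 1/2.
Divide row 2 by 1/2; eliminate column r from the other rows.
After both pivots, the entry at constraint row 1, column RHS is 9.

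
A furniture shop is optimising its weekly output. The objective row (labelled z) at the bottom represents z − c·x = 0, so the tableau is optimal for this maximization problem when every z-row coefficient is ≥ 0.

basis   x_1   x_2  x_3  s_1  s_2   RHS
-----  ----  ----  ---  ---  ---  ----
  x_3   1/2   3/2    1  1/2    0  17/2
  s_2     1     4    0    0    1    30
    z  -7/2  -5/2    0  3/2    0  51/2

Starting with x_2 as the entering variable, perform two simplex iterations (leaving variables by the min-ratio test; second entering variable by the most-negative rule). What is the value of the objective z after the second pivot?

85

Ratio test on column x_2 — row 1: (17/2)/(3/2) = 17/3; row 2: 30/4 = 15/2. Minimum is 17/3 at row 1 (x_3 leaves); pivot element 3/2.
Pivot on row 1; the z-row RHS becomes 51/2 − (-5/2)·(17/3) = 119/3.
Next entering variable (most negative z-row entry -8/3): x_1.
Ratio test on column x_1 — row 1: (17/3)/(1/3) = 17; row 2: entry -1/3 ≤ 0. Minimum is 17 at row 1 (x_2 leaves); pivot element 1/3.
After the second pivot the z-row RHS is 119/3 − (-8/3)·17 = 85.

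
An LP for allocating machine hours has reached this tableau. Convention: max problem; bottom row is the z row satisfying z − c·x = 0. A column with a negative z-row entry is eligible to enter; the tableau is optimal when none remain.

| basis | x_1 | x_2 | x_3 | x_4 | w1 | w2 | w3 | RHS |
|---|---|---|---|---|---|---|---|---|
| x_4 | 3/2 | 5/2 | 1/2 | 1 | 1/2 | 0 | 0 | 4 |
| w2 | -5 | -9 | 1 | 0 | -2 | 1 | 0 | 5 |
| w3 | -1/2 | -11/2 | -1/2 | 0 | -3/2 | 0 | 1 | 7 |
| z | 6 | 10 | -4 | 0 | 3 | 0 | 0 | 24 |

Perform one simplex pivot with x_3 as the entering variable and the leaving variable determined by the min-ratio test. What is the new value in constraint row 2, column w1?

-2

Ratio test on column x_3 — row 1: 4/(1/2) = 8; row 2: 5/1 = 5; row 3: entry -1/2 ≤ 0. Minimum is 5 at row 2 (w2 leaves); pivot element 1.
Divide row 2 by 1; eliminate column x_3 from the other rows.
In the new row 2, the w1 entry is the old entry divided by the pivot: (-2)/1 = -2.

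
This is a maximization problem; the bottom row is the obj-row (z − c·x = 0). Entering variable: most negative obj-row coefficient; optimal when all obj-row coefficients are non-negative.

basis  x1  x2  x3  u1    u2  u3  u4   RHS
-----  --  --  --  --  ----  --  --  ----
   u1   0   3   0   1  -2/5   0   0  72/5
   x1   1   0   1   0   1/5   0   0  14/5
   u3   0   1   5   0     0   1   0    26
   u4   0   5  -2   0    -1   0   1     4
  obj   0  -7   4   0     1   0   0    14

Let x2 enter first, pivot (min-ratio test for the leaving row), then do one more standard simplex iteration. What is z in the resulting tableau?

Ratio test on column x2 — row 1: (72/5)/3 = 24/5; row 2: entry 0 ≤ 0; row 3: 26/1 = 26; row 4: 4/5 = 4/5. Minimum is 4/5 at row 4 (u4 leaves); pivot element 5.
Pivot on row 4; the obj-row RHS becomes 14 − (-7)·(4/5) = 98/5.
Next entering variable (most negative obj-row entry -2/5): u2.
Ratio test on column u2 — row 1: 12/(1/5) = 60; row 2: (14/5)/(1/5) = 14; row 3: (126/5)/(1/5) = 126; row 4: entry -1/5 ≤ 0. Minimum is 14 at row 2 (x1 leaves); pivot element 1/5.
After the second pivot the obj-row RHS is 98/5 − (-2/5)·14 = 126/5.

126/5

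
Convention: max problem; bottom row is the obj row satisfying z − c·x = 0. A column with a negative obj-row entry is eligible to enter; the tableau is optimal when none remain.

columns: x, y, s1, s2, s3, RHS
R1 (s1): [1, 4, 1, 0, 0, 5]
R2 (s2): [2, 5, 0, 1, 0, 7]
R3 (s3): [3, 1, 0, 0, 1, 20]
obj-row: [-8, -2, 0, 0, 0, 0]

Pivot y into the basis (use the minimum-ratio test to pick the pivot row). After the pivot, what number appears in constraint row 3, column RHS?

Ratio test on column y — row 1: 5/4 = 5/4; row 2: 7/5 = 7/5; row 3: 20/1 = 20. Minimum is 5/4 at row 1 (s1 leaves); pivot element 4.
Divide row 1 by 4; eliminate column y from the other rows.
Row 3 update in column RHS: 20 − 1·(5/4) = 75/4.

75/4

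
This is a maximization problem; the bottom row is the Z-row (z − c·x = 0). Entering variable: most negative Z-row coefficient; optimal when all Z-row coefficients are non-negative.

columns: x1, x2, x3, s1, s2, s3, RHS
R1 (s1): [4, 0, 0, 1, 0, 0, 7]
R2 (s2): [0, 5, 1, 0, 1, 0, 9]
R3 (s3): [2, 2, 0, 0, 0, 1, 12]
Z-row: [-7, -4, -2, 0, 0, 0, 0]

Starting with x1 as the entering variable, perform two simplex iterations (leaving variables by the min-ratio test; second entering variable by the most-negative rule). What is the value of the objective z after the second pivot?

Ratio test on column x1 — row 1: 7/4 = 7/4; row 2: entry 0 ≤ 0; row 3: 12/2 = 6. Minimum is 7/4 at row 1 (s1 leaves); pivot element 4.
Pivot on row 1; the Z-row RHS becomes 0 − (-7)·(7/4) = 49/4.
Next entering variable (most negative Z-row entry -4): x2.
Ratio test on column x2 — row 1: entry 0 ≤ 0; row 2: 9/5 = 9/5; row 3: (17/2)/2 = 17/4. Minimum is 9/5 at row 2 (s2 leaves); pivot element 5.
After the second pivot the Z-row RHS is 49/4 − (-4)·(9/5) = 389/20.

389/20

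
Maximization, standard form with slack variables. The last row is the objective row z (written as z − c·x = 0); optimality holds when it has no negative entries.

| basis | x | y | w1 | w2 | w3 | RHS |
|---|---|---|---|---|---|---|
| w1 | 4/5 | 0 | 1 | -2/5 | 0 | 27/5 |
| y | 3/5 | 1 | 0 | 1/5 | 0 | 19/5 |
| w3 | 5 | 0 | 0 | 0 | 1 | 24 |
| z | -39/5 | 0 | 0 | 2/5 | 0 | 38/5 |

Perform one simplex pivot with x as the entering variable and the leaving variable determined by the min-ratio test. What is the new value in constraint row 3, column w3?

Ratio test on column x — row 1: (27/5)/(4/5) = 27/4; row 2: (19/5)/(3/5) = 19/3; row 3: 24/5 = 24/5. Minimum is 24/5 at row 3 (w3 leaves); pivot element 5.
Divide row 3 by 5; eliminate column x from the other rows.
In the new row 3, the w3 entry is the old entry divided by the pivot: 1/5 = 1/5.

1/5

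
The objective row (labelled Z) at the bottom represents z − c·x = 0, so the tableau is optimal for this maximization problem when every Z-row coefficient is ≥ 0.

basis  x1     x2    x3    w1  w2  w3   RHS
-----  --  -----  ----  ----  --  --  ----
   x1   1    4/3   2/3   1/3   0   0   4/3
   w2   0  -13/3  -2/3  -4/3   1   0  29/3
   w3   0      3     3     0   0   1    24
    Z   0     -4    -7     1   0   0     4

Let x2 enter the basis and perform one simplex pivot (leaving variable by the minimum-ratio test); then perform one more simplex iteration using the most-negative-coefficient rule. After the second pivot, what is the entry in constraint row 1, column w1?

Ratio test on column x2 — row 1: (4/3)/(4/3) = 1; row 2: entry -13/3 ≤ 0; row 3: 24/3 = 8. Minimum is 1 at row 1 (x1 leaves); pivot element 4/3.
Divide row 1 by 4/3; eliminate column x2 from the other rows.
Second iteration: most negative Z-row entry is -5 in column x3, so x3 enters.
Ratio test on column x3 — row 1: 1/(1/2) = 2; row 2: 14/(3/2) = 28/3; row 3: 21/(3/2) = 14. Minimum is 2 at row 1 (x2 leaves); pivot element 1/2.
Divide row 1 by 1/2; eliminate column x3 from the other rows.
After both pivots, the entry at constraint row 1, column w1 is 1/2.

1/2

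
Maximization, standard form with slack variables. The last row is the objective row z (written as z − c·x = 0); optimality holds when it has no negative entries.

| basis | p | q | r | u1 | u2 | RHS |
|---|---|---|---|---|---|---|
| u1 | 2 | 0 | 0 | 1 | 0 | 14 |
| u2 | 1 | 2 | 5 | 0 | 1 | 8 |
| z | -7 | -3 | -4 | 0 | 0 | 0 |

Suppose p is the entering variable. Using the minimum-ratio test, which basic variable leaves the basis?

u1

Column p entries and ratios — u1: 14/2 = 7; u2: 8/1 = 8.
Smallest ratio is 7 in the row of u1, so u1 leaves.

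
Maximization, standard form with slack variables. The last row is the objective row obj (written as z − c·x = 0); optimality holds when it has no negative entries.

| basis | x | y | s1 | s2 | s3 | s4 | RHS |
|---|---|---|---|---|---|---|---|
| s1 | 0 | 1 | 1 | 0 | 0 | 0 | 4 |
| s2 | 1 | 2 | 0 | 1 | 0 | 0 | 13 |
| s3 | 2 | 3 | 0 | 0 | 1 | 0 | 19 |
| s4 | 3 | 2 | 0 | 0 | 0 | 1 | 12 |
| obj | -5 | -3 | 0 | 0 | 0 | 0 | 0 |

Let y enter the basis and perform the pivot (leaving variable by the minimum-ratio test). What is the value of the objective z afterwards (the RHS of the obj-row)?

Ratio test on column y — row 1: 4/1 = 4; row 2: 13/2 = 13/2; row 3: 19/3 = 19/3; row 4: 12/2 = 6. Minimum is 4 at row 1 (s1 leaves); pivot element 1.
Pivot on row 1; the obj-row RHS becomes 0 − (-3)·4 = 12.

12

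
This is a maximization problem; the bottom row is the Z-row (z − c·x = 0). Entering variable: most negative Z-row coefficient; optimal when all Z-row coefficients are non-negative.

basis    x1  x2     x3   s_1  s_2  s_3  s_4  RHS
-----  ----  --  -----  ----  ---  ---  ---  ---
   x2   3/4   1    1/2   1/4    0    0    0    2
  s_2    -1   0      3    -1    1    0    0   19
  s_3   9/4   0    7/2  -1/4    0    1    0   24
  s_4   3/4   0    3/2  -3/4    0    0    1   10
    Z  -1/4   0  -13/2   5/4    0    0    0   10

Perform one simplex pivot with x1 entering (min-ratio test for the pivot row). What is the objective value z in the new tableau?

Ratio test on column x1 — row 1: 2/(3/4) = 8/3; row 2: entry -1 ≤ 0; row 3: 24/(9/4) = 32/3; row 4: 10/(3/4) = 40/3. Minimum is 8/3 at row 1 (x2 leaves); pivot element 3/4.
Pivot on row 1; the Z-row RHS becomes 10 − (-1/4)·(8/3) = 32/3.

32/3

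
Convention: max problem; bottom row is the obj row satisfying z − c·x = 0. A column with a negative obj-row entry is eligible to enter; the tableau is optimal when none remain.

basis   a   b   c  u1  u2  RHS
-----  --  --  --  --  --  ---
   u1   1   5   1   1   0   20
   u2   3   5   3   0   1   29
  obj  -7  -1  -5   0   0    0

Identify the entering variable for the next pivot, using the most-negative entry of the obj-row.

Negative obj-row entries: a: -7, b: -1, c: -5.
The most negative is -7 in column a, so a enters.

a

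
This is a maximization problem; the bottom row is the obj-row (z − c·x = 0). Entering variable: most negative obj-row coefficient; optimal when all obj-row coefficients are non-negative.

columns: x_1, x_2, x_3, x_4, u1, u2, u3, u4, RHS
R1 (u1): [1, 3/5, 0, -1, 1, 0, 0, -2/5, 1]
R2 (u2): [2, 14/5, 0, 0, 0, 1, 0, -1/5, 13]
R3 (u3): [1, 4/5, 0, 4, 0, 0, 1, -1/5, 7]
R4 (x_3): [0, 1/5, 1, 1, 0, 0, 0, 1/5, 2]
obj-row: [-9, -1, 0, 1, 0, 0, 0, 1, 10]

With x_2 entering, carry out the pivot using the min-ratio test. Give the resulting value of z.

Ratio test on column x_2 — row 1: 1/(3/5) = 5/3; row 2: 13/(14/5) = 65/14; row 3: 7/(4/5) = 35/4; row 4: 2/(1/5) = 10. Minimum is 5/3 at row 1 (u1 leaves); pivot element 3/5.
Pivot on row 1; the obj-row RHS becomes 10 − (-1)·(5/3) = 35/3.

35/3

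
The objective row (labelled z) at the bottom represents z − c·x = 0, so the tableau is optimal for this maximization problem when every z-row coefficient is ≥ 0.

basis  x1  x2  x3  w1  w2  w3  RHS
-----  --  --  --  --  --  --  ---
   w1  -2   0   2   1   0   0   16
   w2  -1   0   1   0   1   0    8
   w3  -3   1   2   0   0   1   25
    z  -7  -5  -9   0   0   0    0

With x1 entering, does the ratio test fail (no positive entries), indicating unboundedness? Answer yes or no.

Every constraint-row entry in column x1 is ≤ 0, so increasing x1 is unbounded.

yes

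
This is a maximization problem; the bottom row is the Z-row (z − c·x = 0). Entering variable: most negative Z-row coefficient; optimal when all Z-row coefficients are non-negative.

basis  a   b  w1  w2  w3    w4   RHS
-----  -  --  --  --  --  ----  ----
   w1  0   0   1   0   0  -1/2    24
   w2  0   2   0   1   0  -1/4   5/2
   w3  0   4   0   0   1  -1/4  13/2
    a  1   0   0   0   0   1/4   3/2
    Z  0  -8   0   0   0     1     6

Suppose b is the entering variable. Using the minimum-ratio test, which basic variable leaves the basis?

w2

Column b entries and ratios — w1: 0 ≤ 0, skip; w2: (5/2)/2 = 5/4; w3: (13/2)/4 = 13/8; a: 0 ≤ 0, skip.
Smallest ratio is 5/4 in the row of w2, so w2 leaves.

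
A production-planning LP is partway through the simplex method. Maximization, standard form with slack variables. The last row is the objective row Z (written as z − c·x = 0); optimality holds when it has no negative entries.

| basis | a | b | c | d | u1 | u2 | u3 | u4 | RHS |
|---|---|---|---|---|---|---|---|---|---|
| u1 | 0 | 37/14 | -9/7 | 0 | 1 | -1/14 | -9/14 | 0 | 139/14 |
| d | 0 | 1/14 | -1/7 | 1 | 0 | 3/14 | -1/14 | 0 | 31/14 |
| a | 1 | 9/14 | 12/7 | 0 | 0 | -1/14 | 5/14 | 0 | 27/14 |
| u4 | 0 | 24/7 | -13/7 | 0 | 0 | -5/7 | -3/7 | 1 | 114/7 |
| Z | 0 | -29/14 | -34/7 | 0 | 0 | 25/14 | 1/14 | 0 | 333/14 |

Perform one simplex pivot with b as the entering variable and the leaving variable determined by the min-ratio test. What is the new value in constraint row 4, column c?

-11

Ratio test on column b — row 1: (139/14)/(37/14) = 139/37; row 2: (31/14)/(1/14) = 31; row 3: (27/14)/(9/14) = 3; row 4: (114/7)/(24/7) = 19/4. Minimum is 3 at row 3 (a leaves); pivot element 9/14.
Divide row 3 by 9/14; eliminate column b from the other rows.
Row 4 update in column c: -13/7 − (24/7)·(8/3) = -11.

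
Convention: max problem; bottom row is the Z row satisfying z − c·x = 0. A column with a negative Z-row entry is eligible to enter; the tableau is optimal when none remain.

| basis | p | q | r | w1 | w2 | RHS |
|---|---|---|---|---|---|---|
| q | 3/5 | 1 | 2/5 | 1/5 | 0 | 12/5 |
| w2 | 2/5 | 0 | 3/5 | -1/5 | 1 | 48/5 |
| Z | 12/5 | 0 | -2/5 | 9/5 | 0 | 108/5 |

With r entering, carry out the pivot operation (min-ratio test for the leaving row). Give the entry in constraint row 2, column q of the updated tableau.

Ratio test on column r — row 1: (12/5)/(2/5) = 6; row 2: (48/5)/(3/5) = 16. Minimum is 6 at row 1 (q leaves); pivot element 2/5.
Divide row 1 by 2/5; eliminate column r from the other rows.
Row 2 update in column q: 0 − (3/5)·(5/2) = -3/2.

-3/2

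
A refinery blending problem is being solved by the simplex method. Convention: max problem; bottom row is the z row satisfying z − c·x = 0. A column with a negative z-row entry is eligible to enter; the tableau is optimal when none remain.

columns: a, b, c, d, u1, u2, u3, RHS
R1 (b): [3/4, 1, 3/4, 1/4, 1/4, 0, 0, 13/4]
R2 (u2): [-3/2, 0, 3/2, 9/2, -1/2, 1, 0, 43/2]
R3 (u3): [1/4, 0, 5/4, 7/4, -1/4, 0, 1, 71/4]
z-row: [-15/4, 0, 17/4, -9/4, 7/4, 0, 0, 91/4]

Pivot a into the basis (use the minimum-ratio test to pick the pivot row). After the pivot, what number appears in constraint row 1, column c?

1

Ratio test on column a — row 1: (13/4)/(3/4) = 13/3; row 2: entry -3/2 ≤ 0; row 3: (71/4)/(1/4) = 71. Minimum is 13/3 at row 1 (b leaves); pivot element 3/4.
Divide row 1 by 3/4; eliminate column a from the other rows.
In the new row 1, the c entry is the old entry divided by the pivot: (3/4)/(3/4) = 1.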